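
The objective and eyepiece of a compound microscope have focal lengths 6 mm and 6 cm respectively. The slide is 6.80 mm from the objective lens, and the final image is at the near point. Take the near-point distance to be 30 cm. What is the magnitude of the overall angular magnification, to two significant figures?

45

Convert to cm: f_obj = 6 mm = 0.6 cm; d_o = 6.80 mm = 0.68 cm.
Objective: 1/d_i = 1/f_obj - 1/d_o = 1/0.6 - 1/0.68 = 0.19608 cm^-1, so d_i = 5.100 cm.
m_obj = -d_i/d_o = -5.100/0.68 = -7.500.
Eyepiece angular magnification (image at near point): M_eye = 1 + D/f_e = 1 + 30/6 = 6.000.
Overall M = m_obj x M_eye = (-7.500)(6.000) = -45.00.
|M| = 45.00.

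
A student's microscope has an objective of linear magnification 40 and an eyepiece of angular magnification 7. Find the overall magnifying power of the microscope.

The overall magnification of a compound microscope is the product of the objective and eyepiece magnifications:
M = M_obj x M_eye = 40 x 7 = 280.

280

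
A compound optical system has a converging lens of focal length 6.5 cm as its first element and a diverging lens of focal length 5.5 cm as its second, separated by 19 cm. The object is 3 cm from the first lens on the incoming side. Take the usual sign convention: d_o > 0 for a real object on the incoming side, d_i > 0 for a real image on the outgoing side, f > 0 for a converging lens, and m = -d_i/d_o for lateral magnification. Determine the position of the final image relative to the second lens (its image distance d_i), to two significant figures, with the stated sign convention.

-4.5 cm

First lens: d_i1 = 1/(1/6.5 - 1/3) = -5.571 cm.
The intermediate image is virtual, 5.571 cm to the left of lens 1, so d_o2 = L - d_i1 = 19 - (-5.571) = 24.571 cm.
Second lens: d_i2 = 1/(1/(-5.5) - 1/(24.571)) = -4.494 cm.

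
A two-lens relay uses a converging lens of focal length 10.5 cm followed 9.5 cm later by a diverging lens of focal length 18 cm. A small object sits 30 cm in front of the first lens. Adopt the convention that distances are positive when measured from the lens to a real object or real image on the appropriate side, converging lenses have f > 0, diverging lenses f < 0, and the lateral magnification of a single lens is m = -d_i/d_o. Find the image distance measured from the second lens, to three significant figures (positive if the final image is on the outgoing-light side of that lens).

Applying the thin-lens equation to the first lens, 1/10.5 = 1/30 + 1/d_i1, which gives d_i1 = 16.154 cm.
This image would form 16.154 cm past lens 1, i.e. 6.654 cm beyond lens 2, so it is a virtual object for lens 2: d_o2 = 9.5 - 16.154 = -6.654 cm.
Applying the thin-lens equation again with f_2 = -18 cm and d_o2 = -6.654 cm gives d_i2 = 10.556 cm.

10.6 cm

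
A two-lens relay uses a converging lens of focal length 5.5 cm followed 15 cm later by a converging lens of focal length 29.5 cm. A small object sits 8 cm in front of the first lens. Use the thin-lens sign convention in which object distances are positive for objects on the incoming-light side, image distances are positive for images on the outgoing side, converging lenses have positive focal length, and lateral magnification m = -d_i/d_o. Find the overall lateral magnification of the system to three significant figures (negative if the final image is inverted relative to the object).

Lens 1: 1/d_i1 = 1/f_1 - 1/d_o1 = 1/5.5 - 1/8 = 0.05682 cm^-1, so d_i1 = 17.600 cm.
m_1 = -(17.600)/8 = -2.2000.
This image would form 17.600 cm past lens 1, i.e. 2.600 cm beyond lens 2, so it is a virtual object for lens 2: d_o2 = 15 - 17.600 = -2.600 cm.
Lens 2: 1/d_i2 = 1/f_2 - 1/d_o2 = 1/29.5 - 1/(-2.600) = 0.41851 cm^-1, so d_i2 = 2.389 cm.
m_2 = -(2.389)/(-2.600) = 0.9190.
Overall magnification: m = m_1 m_2 = -2.0218.

-2.02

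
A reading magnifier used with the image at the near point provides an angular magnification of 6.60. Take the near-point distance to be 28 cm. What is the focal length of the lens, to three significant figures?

5.00 cm

For the image at the near point, M = 1 + D/f.
f = D/(M - 1) = 28/(6.6 - 1) = 5.000 cm.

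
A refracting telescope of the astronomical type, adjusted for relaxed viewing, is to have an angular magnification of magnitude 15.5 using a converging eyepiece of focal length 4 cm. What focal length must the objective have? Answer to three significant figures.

62.0 cm

|M| = f_obj/|f_eye|, so f_obj = |M| x |f_eye| = 15.5 x 4 = 62.000 cm.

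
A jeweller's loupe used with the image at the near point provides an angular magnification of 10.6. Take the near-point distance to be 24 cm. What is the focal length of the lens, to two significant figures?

For the image at the near point, M = 1 + D/f.
f = D/(M - 1) = 24/(10.6 - 1) = 2.500 cm.

2.5 cm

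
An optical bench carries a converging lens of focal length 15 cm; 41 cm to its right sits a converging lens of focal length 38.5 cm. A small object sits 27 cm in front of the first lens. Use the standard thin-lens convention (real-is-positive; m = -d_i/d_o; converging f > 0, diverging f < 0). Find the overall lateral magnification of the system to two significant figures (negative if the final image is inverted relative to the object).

First lens: d_i1 = 1/(1/15 - 1/27) = 33.750 cm.
m_1 = -(33.750)/27 = -1.2500.
That image sits 7.250 cm in front of the second lens, so d_o2 = 7.250 cm.
Second lens: d_i2 = 1/(1/38.5 - 1/(7.250)) = -8.932 cm.
m_2 = -(-8.932)/(7.250) = 1.2320.
Total m = m_1 x m_2 = (-1.2500)(1.2320) = -1.5400.

-1.5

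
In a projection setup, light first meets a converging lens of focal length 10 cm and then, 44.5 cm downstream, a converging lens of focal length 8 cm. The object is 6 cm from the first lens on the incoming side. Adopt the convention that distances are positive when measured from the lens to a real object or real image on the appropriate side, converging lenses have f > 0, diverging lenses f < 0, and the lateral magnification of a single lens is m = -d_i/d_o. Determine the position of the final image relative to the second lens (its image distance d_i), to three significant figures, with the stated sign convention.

9.24 cm

Lens 1: 1/d_i1 = 1/f_1 - 1/d_o1 = 1/10 - 1/6 = -0.06667 cm^-1, so d_i1 = -15.000 cm.
With d_i1 < 0 the first image is virtual and lies on the object side; the object distance for lens 2 is d_o2 = 44.5 - (-15.000) = 59.500 cm.
Lens 2: 1/d_i2 = 1/f_2 - 1/d_o2 = 1/8 - 1/(59.500) = 0.10819 cm^-1, so d_i2 = 9.243 cm.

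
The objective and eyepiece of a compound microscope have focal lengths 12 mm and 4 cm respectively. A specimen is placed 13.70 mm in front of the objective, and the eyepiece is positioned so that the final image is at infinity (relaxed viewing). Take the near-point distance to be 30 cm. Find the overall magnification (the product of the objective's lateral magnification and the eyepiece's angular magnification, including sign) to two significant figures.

Convert to cm: f_obj = 12 mm = 1.2 cm; d_o = 13.70 mm = 1.37 cm.
Objective: 1/d_i = 1/f_obj - 1/d_o = 1/1.2 - 1/1.37 = 0.10341 cm^-1, so d_i = 9.671 cm.
m_obj = -d_i/d_o = -9.671/1.37 = -7.059.
Eyepiece angular magnification (image at infinity): M_eye = D/f_e = 30/4 = 7.500.
Overall M = m_obj x M_eye = (-7.059)(7.500) = -52.94.

-53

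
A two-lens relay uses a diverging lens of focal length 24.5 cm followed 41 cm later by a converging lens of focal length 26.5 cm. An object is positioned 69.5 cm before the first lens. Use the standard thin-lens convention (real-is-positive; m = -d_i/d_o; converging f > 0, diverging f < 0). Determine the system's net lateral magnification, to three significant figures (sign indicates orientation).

Applying the thin-lens equation to the first lens, 1/(-24.5) = 1/69.5 + 1/d_i1, which gives d_i1 = -18.114 cm.
Its lateral magnification is m_1 = -d_i1/d_o1 = -(-18.114)/69.5 = 0.2606.
The intermediate image is virtual, 18.114 cm to the left of lens 1, so d_o2 = L - d_i1 = 41 - (-18.114) = 59.114 cm.
Applying the thin-lens equation again with f_2 = 26.5 cm and d_o2 = 59.114 cm gives d_i2 = 48.032 cm.
m_2 = -(48.032)/(59.114) = -0.8125.
The system's lateral magnification is m_1 m_2 = (0.2606)(-0.8125) = -0.2118.

-0.212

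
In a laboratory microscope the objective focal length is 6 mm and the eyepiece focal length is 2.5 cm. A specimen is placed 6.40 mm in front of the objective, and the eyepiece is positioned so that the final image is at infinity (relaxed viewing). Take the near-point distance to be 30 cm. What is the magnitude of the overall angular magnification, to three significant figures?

180

Convert to cm: f_obj = 6 mm = 0.6 cm; d_o = 6.40 mm = 0.64 cm.
Objective: 1/d_i = 1/f_obj - 1/d_o = 1/0.6 - 1/0.64 = 0.10417 cm^-1, so d_i = 9.600 cm.
m_obj = -d_i/d_o = -9.600/0.64 = -15.000.
Eyepiece angular magnification (image at infinity): M_eye = D/f_e = 30/2.5 = 12.000.
Overall M = m_obj x M_eye = (-15.000)(12.000) = -180.00.
|M| = 180.00.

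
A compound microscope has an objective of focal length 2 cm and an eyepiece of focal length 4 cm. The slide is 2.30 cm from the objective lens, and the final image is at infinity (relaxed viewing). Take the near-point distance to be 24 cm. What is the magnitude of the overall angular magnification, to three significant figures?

Objective: 1/d_i = 1/f_obj - 1/d_o = 1/2 - 1/2.30 = 0.06522 cm^-1, so d_i = 15.333 cm.
m_obj = -d_i/d_o = -15.333/2.30 = -6.667.
Eyepiece angular magnification (image at infinity): M_eye = D/f_e = 24/4 = 6.000.
Overall M = m_obj x M_eye = (-6.667)(6.000) = -40.00.
|M| = 40.00.

40.0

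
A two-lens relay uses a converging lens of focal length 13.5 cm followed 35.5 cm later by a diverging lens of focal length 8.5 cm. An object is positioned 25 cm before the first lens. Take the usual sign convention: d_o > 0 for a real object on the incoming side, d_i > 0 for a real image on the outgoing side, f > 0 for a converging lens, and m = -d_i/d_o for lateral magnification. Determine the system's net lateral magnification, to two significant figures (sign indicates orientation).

-0.68

Applying the thin-lens equation to the first lens, 1/13.5 = 1/25 + 1/d_i1, which gives d_i1 = 29.348 cm.
Its lateral magnification is m_1 = -d_i1/d_o1 = -(29.348)/25 = -1.1739.
That image sits 6.152 cm in front of the second lens, so d_o2 = 6.152 cm.
Applying the thin-lens equation again with f_2 = -8.5 cm and d_o2 = 6.152 cm gives d_i2 = -3.569 cm.
m_2 = -(-3.569)/(6.152) = 0.5801.
Total m = m_1 x m_2 = (-1.1739)(0.5801) = -0.6810.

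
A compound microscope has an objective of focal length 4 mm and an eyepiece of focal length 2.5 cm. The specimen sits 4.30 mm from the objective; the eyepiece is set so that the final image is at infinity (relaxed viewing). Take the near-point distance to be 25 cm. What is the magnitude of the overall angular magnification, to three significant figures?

133

Convert to cm: f_obj = 4 mm = 0.4 cm; d_o = 4.30 mm = 0.43 cm.
Objective: 1/d_i = 1/f_obj - 1/d_o = 1/0.4 - 1/0.43 = 0.17442 cm^-1, so d_i = 5.733 cm.
m_obj = -d_i/d_o = -5.733/0.43 = -13.333.
Eyepiece angular magnification (image at infinity): M_eye = D/f_e = 25/2.5 = 10.000.
Overall M = m_obj x M_eye = (-13.333)(10.000) = -133.33.
|M| = 133.33.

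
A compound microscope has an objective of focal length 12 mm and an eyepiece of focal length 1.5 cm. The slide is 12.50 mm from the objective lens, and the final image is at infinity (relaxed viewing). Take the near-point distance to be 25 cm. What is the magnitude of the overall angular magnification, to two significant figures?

400

Convert to cm: f_obj = 12 mm = 1.2 cm; d_o = 12.50 mm = 1.25 cm.
Objective: 1/d_i = 1/f_obj - 1/d_o = 1/1.2 - 1/1.25 = 0.03333 cm^-1, so d_i = 30.000 cm.
m_obj = -d_i/d_o = -30.000/1.25 = -24.000.
Eyepiece angular magnification (image at infinity): M_eye = D/f_e = 25/1.5 = 16.667.
Overall M = m_obj x M_eye = (-24.000)(16.667) = -400.00.
|M| = 400.00.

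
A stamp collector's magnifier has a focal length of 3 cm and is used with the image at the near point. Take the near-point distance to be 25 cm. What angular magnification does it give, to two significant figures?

9.3

M = 1 + D/f = 1 + 25/3 = 9.333.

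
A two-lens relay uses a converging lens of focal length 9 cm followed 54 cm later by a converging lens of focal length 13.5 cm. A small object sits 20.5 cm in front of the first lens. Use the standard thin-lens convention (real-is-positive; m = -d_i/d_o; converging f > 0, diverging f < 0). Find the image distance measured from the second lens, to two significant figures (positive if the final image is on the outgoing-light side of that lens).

Lens 1: 1/d_i1 = 1/f_1 - 1/d_o1 = 1/9 - 1/20.5 = 0.06233 cm^-1, so d_i1 = 16.043 cm.
Object distance for lens 2: d_o2 = 54 - 16.043 = 37.957 cm.
Lens 2: 1/d_i2 = 1/f_2 - 1/d_o2 = 1/13.5 - 1/(37.957) = 0.04773 cm^-1, so d_i2 = 20.952 cm.

21 cm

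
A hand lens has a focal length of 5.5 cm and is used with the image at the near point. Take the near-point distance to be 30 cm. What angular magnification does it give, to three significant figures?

6.45

M = 1 + D/f = 1 + 30/5.5 = 6.455.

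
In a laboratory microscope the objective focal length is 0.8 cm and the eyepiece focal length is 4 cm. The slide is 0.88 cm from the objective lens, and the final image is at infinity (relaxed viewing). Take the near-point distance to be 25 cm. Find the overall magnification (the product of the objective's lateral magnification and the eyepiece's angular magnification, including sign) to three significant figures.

-62.5

Objective: 1/d_i = 1/f_obj - 1/d_o = 1/0.8 - 1/0.88 = 0.11364 cm^-1, so d_i = 8.800 cm.
m_obj = -d_i/d_o = -8.800/0.88 = -10.000.
Eyepiece angular magnification (image at infinity): M_eye = D/f_e = 25/4 = 6.250.
Overall M = m_obj x M_eye = (-10.000)(6.250) = -62.50.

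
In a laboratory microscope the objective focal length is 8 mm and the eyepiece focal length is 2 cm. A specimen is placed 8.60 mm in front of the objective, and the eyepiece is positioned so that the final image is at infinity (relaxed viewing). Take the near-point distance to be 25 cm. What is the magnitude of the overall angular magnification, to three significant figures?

167

Convert to cm: f_obj = 8 mm = 0.8 cm; d_o = 8.60 mm = 0.86 cm.
Objective: 1/d_i = 1/f_obj - 1/d_o = 1/0.8 - 1/0.86 = 0.08721 cm^-1, so d_i = 11.467 cm.
m_obj = -d_i/d_o = -11.467/0.86 = -13.333.
Eyepiece angular magnification (image at infinity): M_eye = D/f_e = 25/2 = 12.500.
Overall M = m_obj x M_eye = (-13.333)(12.500) = -166.67.
|M| = 166.67.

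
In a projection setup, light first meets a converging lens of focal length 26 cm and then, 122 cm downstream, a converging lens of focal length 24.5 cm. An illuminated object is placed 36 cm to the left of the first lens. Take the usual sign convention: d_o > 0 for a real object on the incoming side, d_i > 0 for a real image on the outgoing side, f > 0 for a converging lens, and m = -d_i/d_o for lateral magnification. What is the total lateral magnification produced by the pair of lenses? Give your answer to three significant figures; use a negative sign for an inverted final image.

Applying the thin-lens equation to the first lens, 1/26 = 1/36 + 1/d_i1, which gives d_i1 = 93.600 cm.
Its lateral magnification is m_1 = -d_i1/d_o1 = -(93.600)/36 = -2.6000.
That image sits 28.400 cm in front of the second lens, so d_o2 = 28.400 cm.
Applying the thin-lens equation again with f_2 = 24.5 cm and d_o2 = 28.400 cm gives d_i2 = 178.410 cm.
m_2 = -(178.410)/(28.400) = -6.2821.
The system's lateral magnification is m_1 m_2 = (-2.6000)(-6.2821) = 16.3333.

16.3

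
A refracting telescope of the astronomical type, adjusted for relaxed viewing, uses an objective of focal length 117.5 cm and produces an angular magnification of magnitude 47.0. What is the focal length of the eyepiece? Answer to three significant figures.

2.50 cm

|M| = f_obj/f_eye, so f_eye = f_obj/|M| = 117.5/47.0 = 2.500 cm.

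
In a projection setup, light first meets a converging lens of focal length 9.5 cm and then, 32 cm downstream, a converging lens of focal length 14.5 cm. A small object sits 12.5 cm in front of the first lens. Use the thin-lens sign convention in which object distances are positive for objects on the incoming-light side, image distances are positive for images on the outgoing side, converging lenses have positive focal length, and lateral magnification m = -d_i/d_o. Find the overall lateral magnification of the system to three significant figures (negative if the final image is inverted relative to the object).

Lens 1: 1/d_i1 = 1/f_1 - 1/d_o1 = 1/9.5 - 1/12.5 = 0.02526 cm^-1, so d_i1 = 39.583 cm.
m_1 = -(39.583)/12.5 = -3.1667.
Since 39.583 cm > 32 cm, the first image lies past the second lens and serves as a virtual object: d_o2 = L - d_i1 = -7.583 cm.
Lens 2: 1/d_i2 = 1/f_2 - 1/d_o2 = 1/14.5 - 1/(-7.583) = 0.20083 cm^-1, so d_i2 = 4.979 cm.
m_2 = -(4.979)/(-7.583) = 0.6566.
Total m = m_1 x m_2 = (-3.1667)(0.6566) = -2.0792.

-2.08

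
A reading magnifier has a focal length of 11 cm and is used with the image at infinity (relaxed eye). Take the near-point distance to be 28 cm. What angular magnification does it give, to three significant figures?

M = D/f = 28/11 = 2.545.

2.55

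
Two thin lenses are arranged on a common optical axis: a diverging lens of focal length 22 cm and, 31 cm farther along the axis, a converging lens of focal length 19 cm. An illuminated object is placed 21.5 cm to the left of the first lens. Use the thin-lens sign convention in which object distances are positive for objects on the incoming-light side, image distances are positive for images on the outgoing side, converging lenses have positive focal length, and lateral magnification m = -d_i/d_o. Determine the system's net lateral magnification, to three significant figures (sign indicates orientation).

Applying the thin-lens equation to the first lens, 1/(-22) = 1/21.5 + 1/d_i1, which gives d_i1 = -10.874 cm.
Its lateral magnification is m_1 = -d_i1/d_o1 = -(-10.874)/21.5 = 0.5057.
With d_i1 < 0 the first image is virtual and lies on the object side; the object distance for lens 2 is d_o2 = 31 - (-10.874) = 41.874 cm.
Applying the thin-lens equation again with f_2 = 19 cm and d_o2 = 41.874 cm gives d_i2 = 34.782 cm.
m_2 = -(34.782)/(41.874) = -0.8307.
The system's lateral magnification is m_1 m_2 = (0.5057)(-0.8307) = -0.4201.

-0.420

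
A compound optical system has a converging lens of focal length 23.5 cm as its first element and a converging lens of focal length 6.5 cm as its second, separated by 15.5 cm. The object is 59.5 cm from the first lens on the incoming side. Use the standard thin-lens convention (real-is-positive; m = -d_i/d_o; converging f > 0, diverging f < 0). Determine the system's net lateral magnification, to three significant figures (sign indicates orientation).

First lens: d_i1 = 1/(1/23.5 - 1/59.5) = 38.840 cm.
m_1 = -(38.840)/59.5 = -0.6528.
This image would form 38.840 cm past lens 1, i.e. 23.340 cm beyond lens 2, so it is a virtual object for lens 2: d_o2 = 15.5 - 38.840 = -23.340 cm.
Second lens: d_i2 = 1/(1/6.5 - 1/(-23.340)) = 5.084 cm.
m_2 = -(5.084)/(-23.340) = 0.2178.
The system's lateral magnification is m_1 m_2 = (-0.6528)(0.2178) = -0.1422.

-0.142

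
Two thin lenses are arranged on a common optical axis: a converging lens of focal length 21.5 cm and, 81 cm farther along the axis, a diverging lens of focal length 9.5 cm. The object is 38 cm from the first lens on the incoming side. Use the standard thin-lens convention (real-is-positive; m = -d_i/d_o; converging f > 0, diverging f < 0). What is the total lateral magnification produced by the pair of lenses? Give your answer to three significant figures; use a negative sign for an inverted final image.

First lens: d_i1 = 1/(1/21.5 - 1/38) = 49.515 cm.
m_1 = -(49.515)/38 = -1.3030.
That image sits 31.485 cm in front of the second lens, so d_o2 = 31.485 cm.
Second lens: d_i2 = 1/(1/(-9.5) - 1/(31.485)) = -7.298 cm.
m_2 = -(-7.298)/(31.485) = 0.2318.
Total m = m_1 x m_2 = (-1.3030)(0.2318) = -0.3020.

-0.302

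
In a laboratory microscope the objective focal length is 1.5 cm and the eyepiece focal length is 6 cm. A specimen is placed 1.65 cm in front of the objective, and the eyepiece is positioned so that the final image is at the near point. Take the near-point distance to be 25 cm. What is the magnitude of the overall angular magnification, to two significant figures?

Objective: 1/d_i = 1/f_obj - 1/d_o = 1/1.5 - 1/1.65 = 0.06061 cm^-1, so d_i = 16.500 cm.
m_obj = -d_i/d_o = -16.500/1.65 = -10.000.
Eyepiece angular magnification (image at near point): M_eye = 1 + D/f_e = 1 + 25/6 = 5.167.
Overall M = m_obj x M_eye = (-10.000)(5.167) = -51.67.
|M| = 51.67.

52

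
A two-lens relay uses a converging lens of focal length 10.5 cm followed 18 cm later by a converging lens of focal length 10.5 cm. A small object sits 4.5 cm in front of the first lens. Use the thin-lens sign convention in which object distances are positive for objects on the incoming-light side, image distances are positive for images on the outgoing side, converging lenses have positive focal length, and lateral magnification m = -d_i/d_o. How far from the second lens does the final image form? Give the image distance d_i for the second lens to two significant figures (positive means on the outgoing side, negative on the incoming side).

Lens 1: 1/d_i1 = 1/f_1 - 1/d_o1 = 1/10.5 - 1/4.5 = -0.12698 cm^-1, so d_i1 = -7.875 cm.
The intermediate image is virtual, 7.875 cm to the left of lens 1, so d_o2 = L - d_i1 = 18 - (-7.875) = 25.875 cm.
Lens 2: 1/d_i2 = 1/f_2 - 1/d_o2 = 1/10.5 - 1/(25.875) = 0.05659 cm^-1, so d_i2 = 17.671 cm.

18 cm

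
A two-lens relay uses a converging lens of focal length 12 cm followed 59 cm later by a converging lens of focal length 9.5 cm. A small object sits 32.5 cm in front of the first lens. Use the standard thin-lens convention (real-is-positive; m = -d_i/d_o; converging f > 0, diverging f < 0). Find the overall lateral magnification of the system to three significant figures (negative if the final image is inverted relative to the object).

0.182

Lens 1: 1/d_i1 = 1/f_1 - 1/d_o1 = 1/12 - 1/32.5 = 0.05256 cm^-1, so d_i1 = 19.024 cm.
m_1 = -(19.024)/32.5 = -0.5854.
The intermediate image is 19.024 cm to the right of lens 1, so d_o2 = L - d_i1 = 59 - 19.024 = 39.976 cm.
Lens 2: 1/d_i2 = 1/f_2 - 1/d_o2 = 1/9.5 - 1/(39.976) = 0.08025 cm^-1, so d_i2 = 12.461 cm.
m_2 = -(12.461)/(39.976) = -0.3117.
The system's lateral magnification is m_1 m_2 = (-0.5854)(-0.3117) = 0.1825.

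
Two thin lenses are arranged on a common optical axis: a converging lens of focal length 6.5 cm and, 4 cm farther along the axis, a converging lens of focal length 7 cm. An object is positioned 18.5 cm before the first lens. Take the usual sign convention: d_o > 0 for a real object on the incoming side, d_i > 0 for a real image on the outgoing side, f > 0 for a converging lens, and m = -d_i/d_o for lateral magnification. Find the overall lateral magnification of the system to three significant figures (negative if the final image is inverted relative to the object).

Applying the thin-lens equation to the first lens, 1/6.5 = 1/18.5 + 1/d_i1, which gives d_i1 = 10.021 cm.
Its lateral magnification is m_1 = -d_i1/d_o1 = -(10.021)/18.5 = -0.5417.
This image would form 10.021 cm past lens 1, i.e. 6.021 cm beyond lens 2, so it is a virtual object for lens 2: d_o2 = 4 - 10.021 = -6.021 cm.
Applying the thin-lens equation again with f_2 = 7 cm and d_o2 = -6.021 cm gives d_i2 = 3.237 cm.
m_2 = -(3.237)/(-6.021) = 0.5376.
The system's lateral magnification is m_1 m_2 = (-0.5417)(0.5376) = -0.2912.

-0.291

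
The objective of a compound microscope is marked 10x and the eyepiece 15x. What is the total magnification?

150

The overall magnification of a compound microscope is the product of the objective and eyepiece magnifications:
M = M_obj x M_eye = 10 x 15 = 150.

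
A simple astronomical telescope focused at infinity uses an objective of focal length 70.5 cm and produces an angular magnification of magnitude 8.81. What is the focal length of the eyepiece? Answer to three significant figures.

8.00 cm

|M| = f_obj/f_eye, so f_eye = f_obj/|M| = 70.5/8.81 = 8.002 cm.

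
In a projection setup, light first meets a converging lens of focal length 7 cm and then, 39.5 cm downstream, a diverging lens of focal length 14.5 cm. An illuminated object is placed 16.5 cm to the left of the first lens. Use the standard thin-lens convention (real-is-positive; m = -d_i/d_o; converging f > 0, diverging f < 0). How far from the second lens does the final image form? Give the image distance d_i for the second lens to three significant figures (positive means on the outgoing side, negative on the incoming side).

Applying the thin-lens equation to the first lens, 1/7 = 1/16.5 + 1/d_i1, which gives d_i1 = 12.158 cm.
The intermediate image is 12.158 cm to the right of lens 1, so d_o2 = L - d_i1 = 39.5 - 12.158 = 27.342 cm.
Applying the thin-lens equation again with f_2 = -14.5 cm and d_o2 = 27.342 cm gives d_i2 = -9.475 cm.

-9.48 cm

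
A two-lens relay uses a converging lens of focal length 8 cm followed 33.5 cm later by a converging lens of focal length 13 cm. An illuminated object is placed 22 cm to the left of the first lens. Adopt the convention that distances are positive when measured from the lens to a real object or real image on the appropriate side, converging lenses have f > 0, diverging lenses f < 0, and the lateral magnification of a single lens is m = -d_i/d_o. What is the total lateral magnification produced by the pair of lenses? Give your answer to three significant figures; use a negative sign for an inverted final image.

0.937

First lens: d_i1 = 1/(1/8 - 1/22) = 12.571 cm.
m_1 = -(12.571)/22 = -0.5714.
That image sits 20.929 cm in front of the second lens, so d_o2 = 20.929 cm.
Second lens: d_i2 = 1/(1/13 - 1/(20.929)) = 34.315 cm.
m_2 = -(34.315)/(20.929) = -1.6396.
The system's lateral magnification is m_1 m_2 = (-0.5714)(-1.6396) = 0.9369.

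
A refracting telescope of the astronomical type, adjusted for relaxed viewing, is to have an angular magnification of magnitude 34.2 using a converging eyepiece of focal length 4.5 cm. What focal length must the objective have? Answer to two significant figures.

150 cm

|M| = f_obj/|f_eye|, so f_obj = |M| x |f_eye| = 34.2 x 4.5 = 153.900 cm.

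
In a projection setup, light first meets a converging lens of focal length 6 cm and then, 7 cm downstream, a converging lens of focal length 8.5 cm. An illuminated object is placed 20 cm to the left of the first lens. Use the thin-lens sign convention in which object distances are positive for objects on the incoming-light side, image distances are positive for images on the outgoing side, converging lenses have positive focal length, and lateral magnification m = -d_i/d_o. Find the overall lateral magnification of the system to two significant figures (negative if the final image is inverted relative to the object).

-0.36

Lens 1: 1/d_i1 = 1/f_1 - 1/d_o1 = 1/6 - 1/20 = 0.11667 cm^-1, so d_i1 = 8.571 cm.
m_1 = -(8.571)/20 = -0.4286.
This image would form 8.571 cm past lens 1, i.e. 1.571 cm beyond lens 2, so it is a virtual object for lens 2: d_o2 = 7 - 8.571 = -1.571 cm.
Lens 2: 1/d_i2 = 1/f_2 - 1/d_o2 = 1/8.5 - 1/(-1.571) = 0.75401 cm^-1, so d_i2 = 1.326 cm.
m_2 = -(1.326)/(-1.571) = 0.8440.
The system's lateral magnification is m_1 m_2 = (-0.4286)(0.8440) = -0.3617.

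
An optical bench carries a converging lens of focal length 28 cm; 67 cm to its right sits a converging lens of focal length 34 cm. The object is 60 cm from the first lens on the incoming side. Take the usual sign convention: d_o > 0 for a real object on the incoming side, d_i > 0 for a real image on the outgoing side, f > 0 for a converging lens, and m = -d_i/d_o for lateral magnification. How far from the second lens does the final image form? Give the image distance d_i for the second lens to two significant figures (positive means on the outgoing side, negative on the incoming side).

First lens: d_i1 = 1/(1/28 - 1/60) = 52.500 cm.
Object distance for lens 2: d_o2 = 67 - 52.500 = 14.500 cm.
Second lens: d_i2 = 1/(1/34 - 1/(14.500)) = -25.282 cm.

-25 cm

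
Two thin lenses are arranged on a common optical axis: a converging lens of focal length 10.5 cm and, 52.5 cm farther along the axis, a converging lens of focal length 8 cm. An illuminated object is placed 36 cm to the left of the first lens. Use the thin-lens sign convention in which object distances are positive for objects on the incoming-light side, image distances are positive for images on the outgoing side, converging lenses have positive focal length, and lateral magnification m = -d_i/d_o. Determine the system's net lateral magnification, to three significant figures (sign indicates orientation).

Applying the thin-lens equation to the first lens, 1/10.5 = 1/36 + 1/d_i1, which gives d_i1 = 14.824 cm.
Its lateral magnification is m_1 = -d_i1/d_o1 = -(14.824)/36 = -0.4118.
That image sits 37.676 cm in front of the second lens, so d_o2 = 37.676 cm.
Applying the thin-lens equation again with f_2 = 8 cm and d_o2 = 37.676 cm gives d_i2 = 10.157 cm.
m_2 = -(10.157)/(37.676) = -0.2696.
Overall magnification: m = m_1 m_2 = 0.1110.

0.111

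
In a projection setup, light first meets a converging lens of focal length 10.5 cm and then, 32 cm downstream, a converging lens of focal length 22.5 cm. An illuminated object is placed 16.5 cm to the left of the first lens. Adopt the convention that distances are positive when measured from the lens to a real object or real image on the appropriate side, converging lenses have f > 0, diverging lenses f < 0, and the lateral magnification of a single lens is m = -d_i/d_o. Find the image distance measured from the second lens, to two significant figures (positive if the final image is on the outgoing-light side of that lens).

-3.6 cm

Applying the thin-lens equation to the first lens, 1/10.5 = 1/16.5 + 1/d_i1, which gives d_i1 = 28.875 cm.
That image sits 3.125 cm in front of the second lens, so d_o2 = 3.125 cm.
Applying the thin-lens equation again with f_2 = 22.5 cm and d_o2 = 3.125 cm gives d_i2 = -3.629 cm.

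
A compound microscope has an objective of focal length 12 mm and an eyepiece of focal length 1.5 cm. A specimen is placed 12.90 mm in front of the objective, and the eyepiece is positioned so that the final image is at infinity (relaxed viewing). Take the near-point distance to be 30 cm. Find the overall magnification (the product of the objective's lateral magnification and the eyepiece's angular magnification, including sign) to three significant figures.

-267

Convert to cm: f_obj = 12 mm = 1.2 cm; d_o = 12.90 mm = 1.29 cm.
Objective: 1/d_i = 1/f_obj - 1/d_o = 1/1.2 - 1/1.29 = 0.05814 cm^-1, so d_i = 17.200 cm.
m_obj = -d_i/d_o = -17.200/1.29 = -13.333.
Eyepiece angular magnification (image at infinity): M_eye = D/f_e = 30/1.5 = 20.000.
Overall M = m_obj x M_eye = (-13.333)(20.000) = -266.67.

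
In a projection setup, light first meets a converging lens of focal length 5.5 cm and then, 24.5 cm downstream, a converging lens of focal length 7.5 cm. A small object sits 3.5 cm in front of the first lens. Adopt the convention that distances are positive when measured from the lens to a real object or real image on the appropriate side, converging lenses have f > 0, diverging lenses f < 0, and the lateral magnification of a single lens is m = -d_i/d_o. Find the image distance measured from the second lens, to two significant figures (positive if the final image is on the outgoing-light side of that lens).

9.6 cm

First lens: d_i1 = 1/(1/5.5 - 1/3.5) = -9.625 cm.
With d_i1 < 0 the first image is virtual and lies on the object side; the object distance for lens 2 is d_o2 = 24.5 - (-9.625) = 34.125 cm.
Second lens: d_i2 = 1/(1/7.5 - 1/(34.125)) = 9.613 cm.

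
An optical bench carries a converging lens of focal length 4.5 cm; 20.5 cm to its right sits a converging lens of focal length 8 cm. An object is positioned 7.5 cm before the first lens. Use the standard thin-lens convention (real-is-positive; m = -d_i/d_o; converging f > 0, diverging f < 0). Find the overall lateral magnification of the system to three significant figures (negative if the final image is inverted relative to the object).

9.60

Lens 1: 1/d_i1 = 1/f_1 - 1/d_o1 = 1/4.5 - 1/7.5 = 0.08889 cm^-1, so d_i1 = 11.250 cm.
m_1 = -(11.250)/7.5 = -1.5000.
That image sits 9.250 cm in front of the second lens, so d_o2 = 9.250 cm.
Lens 2: 1/d_i2 = 1/f_2 - 1/d_o2 = 1/8 - 1/(9.250) = 0.01689 cm^-1, so d_i2 = 59.200 cm.
m_2 = -(59.200)/(9.250) = -6.4000.
Overall magnification: m = m_1 m_2 = 9.6000.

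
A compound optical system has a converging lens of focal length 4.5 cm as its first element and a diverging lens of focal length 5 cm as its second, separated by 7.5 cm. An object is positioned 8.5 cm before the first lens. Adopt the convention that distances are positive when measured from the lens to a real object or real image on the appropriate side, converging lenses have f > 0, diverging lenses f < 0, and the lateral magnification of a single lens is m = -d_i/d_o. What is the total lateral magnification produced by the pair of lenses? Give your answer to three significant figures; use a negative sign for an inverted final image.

Applying the thin-lens equation to the first lens, 1/4.5 = 1/8.5 + 1/d_i1, which gives d_i1 = 9.563 cm.
Its lateral magnification is m_1 = -d_i1/d_o1 = -(9.563)/8.5 = -1.1250.
This image would form 9.563 cm past lens 1, i.e. 2.063 cm beyond lens 2, so it is a virtual object for lens 2: d_o2 = 7.5 - 9.563 = -2.063 cm.
Applying the thin-lens equation again with f_2 = -5 cm and d_o2 = -2.063 cm gives d_i2 = 3.511 cm.
m_2 = -(3.511)/(-2.063) = 1.7021.
Total m = m_1 x m_2 = (-1.1250)(1.7021) = -1.9149.

-1.91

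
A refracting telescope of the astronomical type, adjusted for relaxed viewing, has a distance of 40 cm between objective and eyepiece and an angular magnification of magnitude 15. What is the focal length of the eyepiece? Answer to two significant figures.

2.5 cm

In normal adjustment the tube length equals f_obj + f_eye and |M| = f_obj/f_eye.
So f_obj = 15 f_eye and 15 f_eye + f_eye = 40 cm, giving f_eye = 40/16 = 2.500 cm and f_obj = 37.500 cm.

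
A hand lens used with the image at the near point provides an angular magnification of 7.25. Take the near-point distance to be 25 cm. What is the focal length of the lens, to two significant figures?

For the image at the near point, M = 1 + D/f.
f = D/(M - 1) = 25/(7.25 - 1) = 4.000 cm.

4.0 cm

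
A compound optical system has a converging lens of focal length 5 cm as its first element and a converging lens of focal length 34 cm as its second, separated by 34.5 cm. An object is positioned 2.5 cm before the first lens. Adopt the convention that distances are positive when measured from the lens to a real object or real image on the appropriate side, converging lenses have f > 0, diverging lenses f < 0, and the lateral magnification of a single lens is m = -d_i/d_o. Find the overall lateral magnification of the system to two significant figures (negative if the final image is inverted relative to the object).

-12

First lens: d_i1 = 1/(1/5 - 1/2.5) = -5.000 cm.
m_1 = -(-5.000)/2.5 = 2.0000.
The intermediate image is virtual, 5.000 cm to the left of lens 1, so d_o2 = L - d_i1 = 34.5 - (-5.000) = 39.500 cm.
Second lens: d_i2 = 1/(1/34 - 1/(39.500)) = 244.182 cm.
m_2 = -(244.182)/(39.500) = -6.1818.
Total m = m_1 x m_2 = (2.0000)(-6.1818) = -12.3636.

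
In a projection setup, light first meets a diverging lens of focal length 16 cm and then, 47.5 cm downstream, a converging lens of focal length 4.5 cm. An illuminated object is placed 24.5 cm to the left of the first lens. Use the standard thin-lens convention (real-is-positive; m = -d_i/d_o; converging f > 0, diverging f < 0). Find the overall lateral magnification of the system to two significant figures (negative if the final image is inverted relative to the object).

First lens: d_i1 = 1/(1/(-16) - 1/24.5) = -9.679 cm.
m_1 = -(-9.679)/24.5 = 0.3951.
The intermediate image is virtual, 9.679 cm to the left of lens 1, so d_o2 = L - d_i1 = 47.5 - (-9.679) = 57.179 cm.
Second lens: d_i2 = 1/(1/4.5 - 1/(57.179)) = 4.884 cm.
m_2 = -(4.884)/(57.179) = -0.0854.
Total m = m_1 x m_2 = (0.3951)(-0.0854) = -0.0337.

-0.034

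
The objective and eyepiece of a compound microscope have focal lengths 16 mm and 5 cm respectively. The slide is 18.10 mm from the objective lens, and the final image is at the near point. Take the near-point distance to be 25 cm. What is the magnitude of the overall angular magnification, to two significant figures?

46

Convert to cm: f_obj = 16 mm = 1.6 cm; d_o = 18.10 mm = 1.81 cm.
Objective: 1/d_i = 1/f_obj - 1/d_o = 1/1.6 - 1/1.81 = 0.07251 cm^-1, so d_i = 13.790 cm.
m_obj = -d_i/d_o = -13.790/1.81 = -7.619.
Eyepiece angular magnification (image at near point): M_eye = 1 + D/f_e = 1 + 25/5 = 6.000.
Overall M = m_obj x M_eye = (-7.619)(6.000) = -45.71.
|M| = 45.71.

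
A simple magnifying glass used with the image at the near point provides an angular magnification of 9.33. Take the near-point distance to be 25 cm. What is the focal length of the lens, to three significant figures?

3.00 cm

For the image at the near point, M = 1 + D/f.
f = D/(M - 1) = 25/(9.33 - 1) = 3.001 cm.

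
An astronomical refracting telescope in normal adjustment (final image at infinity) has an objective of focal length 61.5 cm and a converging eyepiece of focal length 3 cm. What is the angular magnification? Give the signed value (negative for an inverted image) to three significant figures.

M = -f_obj/f_eye = -61.5/(3) = -20.500.

-20.5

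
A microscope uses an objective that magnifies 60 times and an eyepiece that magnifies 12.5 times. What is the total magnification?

The overall magnification of a compound microscope is the product of the objective and eyepiece magnifications:
M = M_obj x M_eye = 60 x 12.5 = 750.

750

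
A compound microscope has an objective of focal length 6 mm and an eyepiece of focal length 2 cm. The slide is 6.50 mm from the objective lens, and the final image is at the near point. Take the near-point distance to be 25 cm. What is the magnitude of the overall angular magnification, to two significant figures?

160

Convert to cm: f_obj = 6 mm = 0.6 cm; d_o = 6.50 mm = 0.65 cm.
Objective: 1/d_i = 1/f_obj - 1/d_o = 1/0.6 - 1/0.65 = 0.12821 cm^-1, so d_i = 7.800 cm.
m_obj = -d_i/d_o = -7.800/0.65 = -12.000.
Eyepiece angular magnification (image at near point): M_eye = 1 + D/f_e = 1 + 25/2 = 13.500.
Overall M = m_obj x M_eye = (-12.000)(13.500) = -162.00.
|M| = 162.00.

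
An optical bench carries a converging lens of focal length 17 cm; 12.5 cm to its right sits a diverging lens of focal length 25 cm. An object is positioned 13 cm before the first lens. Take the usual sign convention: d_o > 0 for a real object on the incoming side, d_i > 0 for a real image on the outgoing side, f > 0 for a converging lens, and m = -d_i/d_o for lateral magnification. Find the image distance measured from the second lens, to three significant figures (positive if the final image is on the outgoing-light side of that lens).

-18.3 cm

First lens: d_i1 = 1/(1/17 - 1/13) = -55.250 cm.
With d_i1 < 0 the first image is virtual and lies on the object side; the object distance for lens 2 is d_o2 = 12.5 - (-55.250) = 67.750 cm.
Second lens: d_i2 = 1/(1/(-25) - 1/(67.750)) = -18.261 cm.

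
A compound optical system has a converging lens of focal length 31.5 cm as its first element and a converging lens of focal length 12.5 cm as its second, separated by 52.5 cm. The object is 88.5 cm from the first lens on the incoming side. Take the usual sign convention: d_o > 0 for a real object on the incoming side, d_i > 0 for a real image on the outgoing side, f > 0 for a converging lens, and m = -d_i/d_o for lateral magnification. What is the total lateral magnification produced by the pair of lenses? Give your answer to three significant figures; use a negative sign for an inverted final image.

Lens 1: 1/d_i1 = 1/f_1 - 1/d_o1 = 1/31.5 - 1/88.5 = 0.02045 cm^-1, so d_i1 = 48.908 cm.
m_1 = -(48.908)/88.5 = -0.5526.
Object distance for lens 2: d_o2 = 52.5 - 48.908 = 3.592 cm.
Lens 2: 1/d_i2 = 1/f_2 - 1/d_o2 = 1/12.5 - 1/(3.592) = -0.19839 cm^-1, so d_i2 = -5.041 cm.
m_2 = -(-5.041)/(3.592) = 1.4032.
Overall magnification: m = m_1 m_2 = -0.7755.

-0.775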